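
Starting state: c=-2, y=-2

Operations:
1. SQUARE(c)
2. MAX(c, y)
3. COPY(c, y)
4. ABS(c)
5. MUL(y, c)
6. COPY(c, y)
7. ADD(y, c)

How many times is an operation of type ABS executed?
1

Counting ABS operations:
Step 4: ABS(c) ← ABS
Total: 1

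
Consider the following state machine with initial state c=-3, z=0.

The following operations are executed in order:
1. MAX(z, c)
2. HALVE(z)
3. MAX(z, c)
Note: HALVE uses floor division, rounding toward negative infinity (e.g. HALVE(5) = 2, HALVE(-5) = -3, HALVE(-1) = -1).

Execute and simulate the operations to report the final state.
{c: -3, z: 0}

Step-by-step execution:
Initial: c=-3, z=0
After step 1 (MAX(z, c)): c=-3, z=0
After step 2 (HALVE(z)): c=-3, z=0
After step 3 (MAX(z, c)): c=-3, z=0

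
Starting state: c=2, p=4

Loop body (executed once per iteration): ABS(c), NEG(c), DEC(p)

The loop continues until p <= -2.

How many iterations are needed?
6

Tracing iterations:
Initial: c=2, p=4
After iteration 1: c=-2, p=3
After iteration 2: c=-2, p=2
After iteration 3: c=-2, p=1
After iteration 4: c=-2, p=0
After iteration 5: c=-2, p=-1
After iteration 6: c=-2, p=-2
p <= -2 now holds, so the loop exits after 6 iterations.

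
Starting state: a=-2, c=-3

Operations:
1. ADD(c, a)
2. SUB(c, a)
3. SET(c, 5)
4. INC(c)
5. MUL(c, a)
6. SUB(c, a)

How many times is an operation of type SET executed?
1

Counting SET operations:
Step 3: SET(c, 5) ← SET
Total: 1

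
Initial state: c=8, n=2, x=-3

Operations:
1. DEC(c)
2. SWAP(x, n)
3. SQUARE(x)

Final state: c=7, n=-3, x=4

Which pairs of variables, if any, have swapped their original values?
None

Comparing initial and final values:
c: 8 → 7
x: -3 → 4
n: 2 → -3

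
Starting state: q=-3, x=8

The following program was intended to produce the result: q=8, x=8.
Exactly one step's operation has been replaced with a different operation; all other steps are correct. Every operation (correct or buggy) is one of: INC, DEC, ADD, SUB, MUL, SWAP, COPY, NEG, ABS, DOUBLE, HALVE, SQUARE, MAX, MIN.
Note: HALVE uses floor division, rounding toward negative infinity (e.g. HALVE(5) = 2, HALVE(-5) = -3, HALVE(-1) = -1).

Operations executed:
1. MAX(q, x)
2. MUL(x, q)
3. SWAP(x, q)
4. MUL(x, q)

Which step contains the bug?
Step 4

Trace with buggy code:
Initial: q=-3, x=8
After step 1: q=8, x=8
After step 2: q=8, x=64
After step 3: q=64, x=8
After step 4: q=64, x=512
Actual final q=64, x=512 ≠ expected q=8, x=8.
Step 4 is the only position where a single-operation replacement can produce the expected result.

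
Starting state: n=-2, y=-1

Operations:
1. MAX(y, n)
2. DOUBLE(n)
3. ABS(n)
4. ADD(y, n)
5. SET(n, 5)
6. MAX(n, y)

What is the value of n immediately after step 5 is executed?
n = 5

Tracing n through execution:
Initial: n = -2
After step 1 (MAX(y, n)): n = -2
After step 2 (DOUBLE(n)): n = -4
After step 3 (ABS(n)): n = 4
After step 4 (ADD(y, n)): n = 4
After step 5 (SET(n, 5)): n = 5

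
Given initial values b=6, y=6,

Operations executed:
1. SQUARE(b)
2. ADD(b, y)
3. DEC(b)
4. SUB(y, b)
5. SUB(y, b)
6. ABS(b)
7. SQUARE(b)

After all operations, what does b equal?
b = 1681

Tracing execution:
Step 1: SQUARE(b) → b = 36
Step 2: ADD(b, y) → b = 42
Step 3: DEC(b) → b = 41
Step 4: SUB(y, b) → b = 41
Step 5: SUB(y, b) → b = 41
Step 6: ABS(b) → b = 41
Step 7: SQUARE(b) → b = 1681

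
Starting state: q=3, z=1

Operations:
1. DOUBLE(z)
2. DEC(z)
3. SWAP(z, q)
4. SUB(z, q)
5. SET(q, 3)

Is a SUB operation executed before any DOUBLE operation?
No

First SUB: step 4
First DOUBLE: step 1
Since 4 > 1, DOUBLE comes first.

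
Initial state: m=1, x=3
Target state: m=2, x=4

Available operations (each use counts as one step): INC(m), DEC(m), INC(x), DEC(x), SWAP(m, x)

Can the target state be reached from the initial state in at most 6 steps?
Yes

Path (2 steps): INC(m) → INC(x)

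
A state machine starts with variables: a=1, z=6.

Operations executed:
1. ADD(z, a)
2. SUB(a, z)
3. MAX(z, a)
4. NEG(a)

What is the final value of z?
z = 7

Tracing execution:
Step 1: ADD(z, a) → z = 7
Step 2: SUB(a, z) → z = 7
Step 3: MAX(z, a) → z = 7
Step 4: NEG(a) → z = 7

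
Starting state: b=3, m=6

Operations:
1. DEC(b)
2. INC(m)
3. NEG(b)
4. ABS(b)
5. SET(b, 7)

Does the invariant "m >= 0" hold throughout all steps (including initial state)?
Yes

The invariant holds at every step.

State at each step:
Initial: b=3, m=6
After step 1: b=2, m=6
After step 2: b=2, m=7
After step 3: b=-2, m=7
After step 4: b=2, m=7
After step 5: b=7, m=7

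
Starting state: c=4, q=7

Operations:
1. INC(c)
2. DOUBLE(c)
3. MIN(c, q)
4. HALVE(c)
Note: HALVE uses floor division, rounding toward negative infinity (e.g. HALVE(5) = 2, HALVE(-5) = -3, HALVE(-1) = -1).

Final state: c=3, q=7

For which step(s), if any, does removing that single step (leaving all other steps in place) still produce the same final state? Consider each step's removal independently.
Step(s) 1

Testing removal of each single step:
Without step 1: final = c=3, q=7 (same)
Without step 2: final = c=2, q=7 (different)
Without step 3: final = c=5, q=7 (different)
Without step 4: final = c=7, q=7 (different)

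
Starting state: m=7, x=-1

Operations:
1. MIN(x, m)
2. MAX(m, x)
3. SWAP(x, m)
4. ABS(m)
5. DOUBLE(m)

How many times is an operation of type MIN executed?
1

Counting MIN operations:
Step 1: MIN(x, m) ← MIN
Total: 1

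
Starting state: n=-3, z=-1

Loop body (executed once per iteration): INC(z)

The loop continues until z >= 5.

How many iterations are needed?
6

Tracing iterations:
Initial: n=-3, z=-1
After iteration 1: n=-3, z=0
After iteration 2: n=-3, z=1
After iteration 3: n=-3, z=2
After iteration 4: n=-3, z=3
After iteration 5: n=-3, z=4
After iteration 6: n=-3, z=5
z >= 5 now holds, so the loop exits after 6 iterations.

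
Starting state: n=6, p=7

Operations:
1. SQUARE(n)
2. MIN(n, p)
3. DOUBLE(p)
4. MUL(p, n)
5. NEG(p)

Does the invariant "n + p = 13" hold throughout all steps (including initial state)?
No, violated after step 1

The invariant is violated after step 1.

State at each step:
Initial: n=6, p=7
After step 1: n=36, p=7
After step 2: n=7, p=7
After step 3: n=7, p=14
After step 4: n=7, p=98
After step 5: n=7, p=-98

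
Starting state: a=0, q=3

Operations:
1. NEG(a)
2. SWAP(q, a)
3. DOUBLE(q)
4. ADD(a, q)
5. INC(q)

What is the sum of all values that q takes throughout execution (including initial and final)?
7

Values of q at each step:
Initial: q = 3
After step 1: q = 3
After step 2: q = 0
After step 3: q = 0
After step 4: q = 0
After step 5: q = 1
Sum = 3 + 3 + 0 + 0 + 0 + 1 = 7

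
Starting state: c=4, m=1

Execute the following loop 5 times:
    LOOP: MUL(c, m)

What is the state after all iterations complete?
c=4, m=1

Iteration trace:
Start: c=4, m=1
After iteration 1: c=4, m=1
After iteration 2: c=4, m=1
After iteration 3: c=4, m=1
After iteration 4: c=4, m=1
After iteration 5: c=4, m=1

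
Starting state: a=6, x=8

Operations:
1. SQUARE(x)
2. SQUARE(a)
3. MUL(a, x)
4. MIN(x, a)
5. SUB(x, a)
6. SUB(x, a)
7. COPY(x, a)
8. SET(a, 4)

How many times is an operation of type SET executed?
1

Counting SET operations:
Step 8: SET(a, 4) ← SET
Total: 1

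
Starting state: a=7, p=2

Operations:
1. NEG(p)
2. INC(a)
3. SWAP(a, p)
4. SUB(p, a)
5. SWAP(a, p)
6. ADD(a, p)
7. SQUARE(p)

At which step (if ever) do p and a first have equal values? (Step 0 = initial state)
Never

p and a never become equal during execution.

Comparing values at each step:
Initial: p=2, a=7
After step 1: p=-2, a=7
After step 2: p=-2, a=8
After step 3: p=8, a=-2
After step 4: p=10, a=-2
After step 5: p=-2, a=10
After step 6: p=-2, a=8
After step 7: p=4, a=8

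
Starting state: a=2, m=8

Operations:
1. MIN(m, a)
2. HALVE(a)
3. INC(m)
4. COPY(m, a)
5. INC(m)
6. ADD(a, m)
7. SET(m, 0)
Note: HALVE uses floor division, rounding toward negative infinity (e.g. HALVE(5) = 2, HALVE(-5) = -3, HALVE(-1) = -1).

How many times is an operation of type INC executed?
2

Counting INC operations:
Step 3: INC(m) ← INC
Step 5: INC(m) ← INC
Total: 2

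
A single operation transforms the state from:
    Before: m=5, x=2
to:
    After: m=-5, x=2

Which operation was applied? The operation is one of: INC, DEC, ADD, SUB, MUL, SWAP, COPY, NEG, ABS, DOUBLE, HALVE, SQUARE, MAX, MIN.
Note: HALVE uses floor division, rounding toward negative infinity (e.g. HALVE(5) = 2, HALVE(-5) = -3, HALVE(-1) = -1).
NEG(m)

Analyzing the change:
Before: m=5, x=2
After: m=-5, x=2
Variable m changed from 5 to -5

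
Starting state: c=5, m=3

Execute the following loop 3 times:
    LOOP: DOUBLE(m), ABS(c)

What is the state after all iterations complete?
c=5, m=24

Iteration trace:
Start: c=5, m=3
After iteration 1: c=5, m=6
After iteration 2: c=5, m=12
After iteration 3: c=5, m=24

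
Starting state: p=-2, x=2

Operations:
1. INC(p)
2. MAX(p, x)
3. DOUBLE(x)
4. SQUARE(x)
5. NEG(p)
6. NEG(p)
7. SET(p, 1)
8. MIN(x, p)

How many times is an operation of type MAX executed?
1

Counting MAX operations:
Step 2: MAX(p, x) ← MAX
Total: 1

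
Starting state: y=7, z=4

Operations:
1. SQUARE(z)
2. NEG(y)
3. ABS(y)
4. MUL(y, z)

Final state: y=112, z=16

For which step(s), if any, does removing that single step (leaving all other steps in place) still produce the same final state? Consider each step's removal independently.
Step(s) 2

Testing removal of each single step:
Without step 1: final = y=28, z=4 (different)
Without step 2: final = y=112, z=16 (same)
Without step 3: final = y=-112, z=16 (different)
Without step 4: final = y=7, z=16 (different)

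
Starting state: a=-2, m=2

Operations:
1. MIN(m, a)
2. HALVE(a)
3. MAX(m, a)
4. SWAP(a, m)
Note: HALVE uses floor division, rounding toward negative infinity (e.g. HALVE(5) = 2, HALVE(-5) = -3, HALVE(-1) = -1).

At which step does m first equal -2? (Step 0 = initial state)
Step 1

Tracing m:
Initial: m = 2
After step 1: m = -2 ← first occurrence
After step 2: m = -2
After step 3: m = -1
After step 4: m = -1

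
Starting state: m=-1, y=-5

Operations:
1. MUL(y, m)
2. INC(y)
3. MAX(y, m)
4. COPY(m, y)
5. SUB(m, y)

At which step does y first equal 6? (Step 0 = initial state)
Step 2

Tracing y:
Initial: y = -5
After step 1: y = 5
After step 2: y = 6 ← first occurrence
After step 3: y = 6
After step 4: y = 6
After step 5: y = 6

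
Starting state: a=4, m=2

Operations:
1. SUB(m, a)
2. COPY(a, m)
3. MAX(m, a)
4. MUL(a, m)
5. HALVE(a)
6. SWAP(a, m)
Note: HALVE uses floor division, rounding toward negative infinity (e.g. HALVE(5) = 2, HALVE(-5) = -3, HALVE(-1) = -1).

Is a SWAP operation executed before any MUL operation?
No

First SWAP: step 6
First MUL: step 4
Since 6 > 4, MUL comes first.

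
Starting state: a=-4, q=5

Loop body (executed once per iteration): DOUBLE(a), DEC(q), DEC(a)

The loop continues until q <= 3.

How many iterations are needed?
2

Tracing iterations:
Initial: a=-4, q=5
After iteration 1: a=-9, q=4
After iteration 2: a=-19, q=3
q <= 3 now holds, so the loop exits after 2 iterations.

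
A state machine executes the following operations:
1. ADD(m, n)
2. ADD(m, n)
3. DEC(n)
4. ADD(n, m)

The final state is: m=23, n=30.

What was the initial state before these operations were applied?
m=7, n=8

Working backwards:
Final state: m=23, n=30
Before step 4 (ADD(n, m)): m=23, n=7
Before step 3 (DEC(n)): m=23, n=8
Before step 2 (ADD(m, n)): m=15, n=8
Before step 1 (ADD(m, n)): m=7, n=8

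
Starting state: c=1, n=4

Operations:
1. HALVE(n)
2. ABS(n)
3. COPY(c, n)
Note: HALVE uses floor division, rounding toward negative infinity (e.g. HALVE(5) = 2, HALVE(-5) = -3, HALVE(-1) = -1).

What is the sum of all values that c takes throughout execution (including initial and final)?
5

Values of c at each step:
Initial: c = 1
After step 1: c = 1
After step 2: c = 1
After step 3: c = 2
Sum = 1 + 1 + 1 + 2 = 5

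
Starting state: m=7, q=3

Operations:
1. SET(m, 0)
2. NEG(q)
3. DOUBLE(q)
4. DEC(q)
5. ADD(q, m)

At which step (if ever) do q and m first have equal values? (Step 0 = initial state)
Never

q and m never become equal during execution.

Comparing values at each step:
Initial: q=3, m=7
After step 1: q=3, m=0
After step 2: q=-3, m=0
After step 3: q=-6, m=0
After step 4: q=-7, m=0
After step 5: q=-7, m=0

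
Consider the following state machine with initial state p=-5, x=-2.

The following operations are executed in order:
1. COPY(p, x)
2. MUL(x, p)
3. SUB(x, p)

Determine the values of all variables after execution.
{p: -2, x: 6}

Step-by-step execution:
Initial: p=-5, x=-2
After step 1 (COPY(p, x)): p=-2, x=-2
After step 2 (MUL(x, p)): p=-2, x=4
After step 3 (SUB(x, p)): p=-2, x=6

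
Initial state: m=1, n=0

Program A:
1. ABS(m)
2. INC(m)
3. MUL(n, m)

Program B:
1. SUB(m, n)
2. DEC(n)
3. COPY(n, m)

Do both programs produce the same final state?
No

Program A final state: m=2, n=0
Program B final state: m=1, n=1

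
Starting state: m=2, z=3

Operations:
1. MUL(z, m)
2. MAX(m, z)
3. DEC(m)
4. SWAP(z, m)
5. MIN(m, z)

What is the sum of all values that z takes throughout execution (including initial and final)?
31

Values of z at each step:
Initial: z = 3
After step 1: z = 6
After step 2: z = 6
After step 3: z = 6
After step 4: z = 5
After step 5: z = 5
Sum = 3 + 6 + 6 + 6 + 5 + 5 = 31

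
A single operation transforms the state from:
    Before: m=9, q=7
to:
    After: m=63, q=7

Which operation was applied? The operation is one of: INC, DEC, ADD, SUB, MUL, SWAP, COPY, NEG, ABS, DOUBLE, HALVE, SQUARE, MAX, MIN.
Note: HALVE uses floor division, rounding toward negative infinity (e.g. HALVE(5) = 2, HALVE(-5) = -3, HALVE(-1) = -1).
MUL(m, q)

Analyzing the change:
Before: m=9, q=7
After: m=63, q=7
Variable m changed from 9 to 63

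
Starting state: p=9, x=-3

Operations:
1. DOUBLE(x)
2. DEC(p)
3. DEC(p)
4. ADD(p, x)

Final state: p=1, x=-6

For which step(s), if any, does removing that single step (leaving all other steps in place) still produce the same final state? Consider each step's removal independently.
None - removing any single step changes the final result

Testing removal of each single step:
Without step 1: final = p=4, x=-3 (different)
Without step 2: final = p=2, x=-6 (different)
Without step 3: final = p=2, x=-6 (different)
Without step 4: final = p=7, x=-6 (different)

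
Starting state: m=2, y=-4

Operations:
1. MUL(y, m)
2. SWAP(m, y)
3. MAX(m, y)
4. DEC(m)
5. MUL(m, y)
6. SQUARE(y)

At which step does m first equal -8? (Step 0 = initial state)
Step 2

Tracing m:
Initial: m = 2
After step 1: m = 2
After step 2: m = -8 ← first occurrence
After step 3: m = 2
After step 4: m = 1
After step 5: m = 2
After step 6: m = 2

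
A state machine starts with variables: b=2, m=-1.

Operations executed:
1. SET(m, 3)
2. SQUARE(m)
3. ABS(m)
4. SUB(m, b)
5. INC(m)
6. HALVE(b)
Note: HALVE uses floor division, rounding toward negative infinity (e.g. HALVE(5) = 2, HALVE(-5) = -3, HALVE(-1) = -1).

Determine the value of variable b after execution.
b = 1

Tracing execution:
Step 1: SET(m, 3) → b = 2
Step 2: SQUARE(m) → b = 2
Step 3: ABS(m) → b = 2
Step 4: SUB(m, b) → b = 2
Step 5: INC(m) → b = 2
Step 6: HALVE(b) → b = 1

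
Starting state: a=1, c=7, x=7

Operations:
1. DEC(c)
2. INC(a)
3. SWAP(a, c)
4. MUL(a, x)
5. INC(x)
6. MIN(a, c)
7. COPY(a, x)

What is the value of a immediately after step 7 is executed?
a = 8

Tracing a through execution:
Initial: a = 1
After step 1 (DEC(c)): a = 1
After step 2 (INC(a)): a = 2
After step 3 (SWAP(a, c)): a = 6
After step 4 (MUL(a, x)): a = 42
After step 5 (INC(x)): a = 42
After step 6 (MIN(a, c)): a = 2
After step 7 (COPY(a, x)): a = 8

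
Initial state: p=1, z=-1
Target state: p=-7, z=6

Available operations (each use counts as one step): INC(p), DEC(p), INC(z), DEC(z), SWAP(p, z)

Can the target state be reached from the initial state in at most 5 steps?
No

The target state cannot be reached within 5 steps.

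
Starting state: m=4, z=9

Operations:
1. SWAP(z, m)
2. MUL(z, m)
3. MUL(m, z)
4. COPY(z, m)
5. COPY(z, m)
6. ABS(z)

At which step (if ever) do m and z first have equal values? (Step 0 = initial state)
Step 4

m and z first become equal after step 4.

Comparing values at each step:
Initial: m=4, z=9
After step 1: m=9, z=4
After step 2: m=9, z=36
After step 3: m=324, z=36
After step 4: m=324, z=324 ← equal!
After step 5: m=324, z=324 ← equal!
After step 6: m=324, z=324 ← equal!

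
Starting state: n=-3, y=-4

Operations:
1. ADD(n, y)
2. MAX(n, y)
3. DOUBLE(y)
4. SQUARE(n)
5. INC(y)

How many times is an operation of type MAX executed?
1

Counting MAX operations:
Step 2: MAX(n, y) ← MAX
Total: 1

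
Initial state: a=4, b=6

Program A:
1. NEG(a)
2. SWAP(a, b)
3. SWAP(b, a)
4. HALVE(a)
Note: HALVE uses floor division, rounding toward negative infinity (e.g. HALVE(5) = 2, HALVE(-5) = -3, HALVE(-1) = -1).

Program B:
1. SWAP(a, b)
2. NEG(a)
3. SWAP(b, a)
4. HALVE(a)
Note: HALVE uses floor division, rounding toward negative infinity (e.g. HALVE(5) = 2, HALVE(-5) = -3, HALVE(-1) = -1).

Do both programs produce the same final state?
No

Program A final state: a=-2, b=6
Program B final state: a=2, b=-6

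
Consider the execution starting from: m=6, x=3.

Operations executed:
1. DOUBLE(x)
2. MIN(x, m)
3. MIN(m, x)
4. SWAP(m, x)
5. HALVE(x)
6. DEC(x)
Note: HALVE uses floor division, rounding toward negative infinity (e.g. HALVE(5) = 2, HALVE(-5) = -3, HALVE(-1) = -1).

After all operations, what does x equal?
x = 2

Tracing execution:
Step 1: DOUBLE(x) → x = 6
Step 2: MIN(x, m) → x = 6
Step 3: MIN(m, x) → x = 6
Step 4: SWAP(m, x) → x = 6
Step 5: HALVE(x) → x = 3
Step 6: DEC(x) → x = 2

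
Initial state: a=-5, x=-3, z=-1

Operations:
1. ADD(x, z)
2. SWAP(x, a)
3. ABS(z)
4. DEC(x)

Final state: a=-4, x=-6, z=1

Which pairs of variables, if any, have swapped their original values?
None

Comparing initial and final values:
a: -5 → -4
z: -1 → 1
x: -3 → -6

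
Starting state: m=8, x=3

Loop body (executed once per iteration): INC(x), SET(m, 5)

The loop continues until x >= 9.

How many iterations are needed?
6

Tracing iterations:
Initial: m=8, x=3
After iteration 1: m=5, x=4
After iteration 2: m=5, x=5
After iteration 3: m=5, x=6
After iteration 4: m=5, x=7
After iteration 5: m=5, x=8
After iteration 6: m=5, x=9
x >= 9 now holds, so the loop exits after 6 iterations.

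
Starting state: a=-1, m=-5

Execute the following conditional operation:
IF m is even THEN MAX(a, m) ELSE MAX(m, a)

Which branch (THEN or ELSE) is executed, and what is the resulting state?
Branch: ELSE, Final state: a=-1, m=-1

Evaluating condition: m is even
Condition is False, so ELSE branch executes
After MAX(m, a): a=-1, m=-1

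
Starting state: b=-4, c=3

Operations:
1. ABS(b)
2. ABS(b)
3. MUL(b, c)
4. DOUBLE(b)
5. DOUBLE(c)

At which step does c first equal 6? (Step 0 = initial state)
Step 5

Tracing c:
Initial: c = 3
After step 1: c = 3
After step 2: c = 3
After step 3: c = 3
After step 4: c = 3
After step 5: c = 6 ← first occurrence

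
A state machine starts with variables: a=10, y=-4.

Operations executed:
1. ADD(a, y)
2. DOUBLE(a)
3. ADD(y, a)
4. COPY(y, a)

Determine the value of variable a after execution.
a = 12

Tracing execution:
Step 1: ADD(a, y) → a = 6
Step 2: DOUBLE(a) → a = 12
Step 3: ADD(y, a) → a = 12
Step 4: COPY(y, a) → a = 12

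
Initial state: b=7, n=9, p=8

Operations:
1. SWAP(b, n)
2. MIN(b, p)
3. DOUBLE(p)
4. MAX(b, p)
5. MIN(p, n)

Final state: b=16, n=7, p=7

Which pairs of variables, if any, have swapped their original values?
None

Comparing initial and final values:
n: 9 → 7
p: 8 → 7
b: 7 → 16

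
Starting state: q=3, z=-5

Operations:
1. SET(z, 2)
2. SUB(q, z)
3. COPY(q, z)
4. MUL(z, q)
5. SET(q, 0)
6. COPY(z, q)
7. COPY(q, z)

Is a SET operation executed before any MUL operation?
Yes

First SET: step 1
First MUL: step 4
Since 1 < 4, SET comes first.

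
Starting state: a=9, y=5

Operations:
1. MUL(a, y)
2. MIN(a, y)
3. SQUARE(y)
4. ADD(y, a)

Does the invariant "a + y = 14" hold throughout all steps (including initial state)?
No, violated after step 1

The invariant is violated after step 1.

State at each step:
Initial: a=9, y=5
After step 1: a=45, y=5
After step 2: a=5, y=5
After step 3: a=5, y=25
After step 4: a=5, y=30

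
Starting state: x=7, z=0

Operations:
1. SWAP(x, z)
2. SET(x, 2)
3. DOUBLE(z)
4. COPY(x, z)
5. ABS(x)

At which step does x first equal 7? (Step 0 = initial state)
Step 0

Tracing x:
Initial: x = 7 ← first occurrence
After step 1: x = 0
After step 2: x = 2
After step 3: x = 2
After step 4: x = 14
After step 5: x = 14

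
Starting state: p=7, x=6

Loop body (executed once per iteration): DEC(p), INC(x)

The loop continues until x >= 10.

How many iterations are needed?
4

Tracing iterations:
Initial: p=7, x=6
After iteration 1: p=6, x=7
After iteration 2: p=5, x=8
After iteration 3: p=4, x=9
After iteration 4: p=3, x=10
x >= 10 now holds, so the loop exits after 4 iterations.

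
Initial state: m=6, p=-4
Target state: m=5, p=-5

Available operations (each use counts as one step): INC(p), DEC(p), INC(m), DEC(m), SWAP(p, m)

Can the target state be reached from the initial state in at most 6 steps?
Yes

Path (2 steps): DEC(p) → DEC(m)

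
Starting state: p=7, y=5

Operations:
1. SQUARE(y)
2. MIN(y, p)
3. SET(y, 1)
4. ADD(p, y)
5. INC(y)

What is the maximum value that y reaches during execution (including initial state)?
25

Values of y at each step:
Initial: y = 5
After step 1: y = 25 ← maximum
After step 2: y = 7
After step 3: y = 1
After step 4: y = 1
After step 5: y = 2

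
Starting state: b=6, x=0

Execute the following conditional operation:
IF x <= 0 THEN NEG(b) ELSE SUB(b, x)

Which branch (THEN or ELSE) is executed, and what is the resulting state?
Branch: THEN, Final state: b=-6, x=0

Evaluating condition: x <= 0
x = 0
Condition is True, so THEN branch executes
After NEG(b): b=-6, x=0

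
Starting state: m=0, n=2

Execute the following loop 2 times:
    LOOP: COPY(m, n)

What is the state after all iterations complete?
m=2, n=2

Iteration trace:
Start: m=0, n=2
After iteration 1: m=2, n=2
After iteration 2: m=2, n=2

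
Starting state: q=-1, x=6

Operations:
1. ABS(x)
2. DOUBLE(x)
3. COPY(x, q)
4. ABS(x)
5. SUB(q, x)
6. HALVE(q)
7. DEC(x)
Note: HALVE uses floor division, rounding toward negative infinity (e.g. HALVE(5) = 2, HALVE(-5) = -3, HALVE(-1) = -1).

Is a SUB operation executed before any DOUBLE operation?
No

First SUB: step 5
First DOUBLE: step 2
Since 5 > 2, DOUBLE comes first.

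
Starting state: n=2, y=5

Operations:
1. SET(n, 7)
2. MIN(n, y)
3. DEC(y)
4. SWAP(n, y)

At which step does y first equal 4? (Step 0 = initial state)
Step 3

Tracing y:
Initial: y = 5
After step 1: y = 5
After step 2: y = 5
After step 3: y = 4 ← first occurrence
After step 4: y = 5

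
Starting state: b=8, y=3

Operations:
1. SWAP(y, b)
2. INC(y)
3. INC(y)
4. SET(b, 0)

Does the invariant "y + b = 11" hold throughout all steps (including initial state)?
No, violated after step 2

The invariant is violated after step 2.

State at each step:
Initial: b=8, y=3
After step 1: b=3, y=8
After step 2: b=3, y=9
After step 3: b=3, y=10
After step 4: b=0, y=10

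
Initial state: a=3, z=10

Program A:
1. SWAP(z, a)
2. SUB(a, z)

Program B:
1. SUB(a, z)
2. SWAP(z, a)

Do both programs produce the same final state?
No

Program A final state: a=7, z=3
Program B final state: a=10, z=-7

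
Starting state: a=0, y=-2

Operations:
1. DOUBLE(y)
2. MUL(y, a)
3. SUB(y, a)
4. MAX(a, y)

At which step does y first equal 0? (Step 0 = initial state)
Step 2

Tracing y:
Initial: y = -2
After step 1: y = -4
After step 2: y = 0 ← first occurrence
After step 3: y = 0
After step 4: y = 0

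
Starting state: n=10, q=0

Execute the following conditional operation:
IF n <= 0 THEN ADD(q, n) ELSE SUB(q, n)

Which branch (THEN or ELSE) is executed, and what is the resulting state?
Branch: ELSE, Final state: n=10, q=-10

Evaluating condition: n <= 0
n = 10
Condition is False, so ELSE branch executes
After SUB(q, n): n=10, q=-10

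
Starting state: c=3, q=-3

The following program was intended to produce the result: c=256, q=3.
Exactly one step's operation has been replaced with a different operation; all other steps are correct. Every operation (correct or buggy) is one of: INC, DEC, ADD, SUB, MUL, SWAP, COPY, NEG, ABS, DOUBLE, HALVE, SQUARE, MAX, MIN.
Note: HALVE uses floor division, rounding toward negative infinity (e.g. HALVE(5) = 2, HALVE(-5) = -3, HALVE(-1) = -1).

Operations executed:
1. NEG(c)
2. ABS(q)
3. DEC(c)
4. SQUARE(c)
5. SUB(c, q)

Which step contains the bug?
Step 5

Trace with buggy code:
Initial: c=3, q=-3
After step 1: c=-3, q=-3
After step 2: c=-3, q=3
After step 3: c=-4, q=3
After step 4: c=16, q=3
After step 5: c=13, q=3
Actual final c=13, q=3 ≠ expected c=256, q=3.
Step 5 is the only position where a single-operation replacement can produce the expected result.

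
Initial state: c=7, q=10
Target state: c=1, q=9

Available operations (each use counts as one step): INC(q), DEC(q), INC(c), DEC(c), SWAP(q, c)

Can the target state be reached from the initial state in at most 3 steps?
No

The target state cannot be reached within 3 steps.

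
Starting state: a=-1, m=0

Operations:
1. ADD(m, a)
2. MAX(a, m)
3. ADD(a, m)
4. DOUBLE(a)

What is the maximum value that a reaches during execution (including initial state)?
-1

Values of a at each step:
Initial: a = -1 ← maximum
After step 1: a = -1
After step 2: a = -1
After step 3: a = -2
After step 4: a = -4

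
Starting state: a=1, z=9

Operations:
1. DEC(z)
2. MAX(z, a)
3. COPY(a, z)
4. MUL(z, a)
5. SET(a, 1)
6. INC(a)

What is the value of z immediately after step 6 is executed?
z = 64

Tracing z through execution:
Initial: z = 9
After step 1 (DEC(z)): z = 8
After step 2 (MAX(z, a)): z = 8
After step 3 (COPY(a, z)): z = 8
After step 4 (MUL(z, a)): z = 64
After step 5 (SET(a, 1)): z = 64
After step 6 (INC(a)): z = 64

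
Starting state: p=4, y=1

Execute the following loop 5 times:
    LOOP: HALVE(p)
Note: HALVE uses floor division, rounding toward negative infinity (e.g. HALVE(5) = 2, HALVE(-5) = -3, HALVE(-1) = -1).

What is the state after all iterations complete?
p=0, y=1

Iteration trace:
Start: p=4, y=1
After iteration 1: p=2, y=1
After iteration 2: p=1, y=1
After iteration 3: p=0, y=1
After iteration 4: p=0, y=1
After iteration 5: p=0, y=1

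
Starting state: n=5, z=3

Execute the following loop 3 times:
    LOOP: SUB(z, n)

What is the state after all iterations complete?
n=5, z=-12

Iteration trace:
Start: n=5, z=3
After iteration 1: n=5, z=-2
After iteration 2: n=5, z=-7
After iteration 3: n=5, z=-12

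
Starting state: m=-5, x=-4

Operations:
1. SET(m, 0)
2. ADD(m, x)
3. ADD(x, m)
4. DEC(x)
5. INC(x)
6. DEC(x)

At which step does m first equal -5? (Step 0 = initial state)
Step 0

Tracing m:
Initial: m = -5 ← first occurrence
After step 1: m = 0
After step 2: m = -4
After step 3: m = -4
After step 4: m = -4
After step 5: m = -4
After step 6: m = -4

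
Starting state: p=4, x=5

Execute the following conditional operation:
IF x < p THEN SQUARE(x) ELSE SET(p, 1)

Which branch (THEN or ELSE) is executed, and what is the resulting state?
Branch: ELSE, Final state: p=1, x=5

Evaluating condition: x < p
x = 5, p = 4
Condition is False, so ELSE branch executes
After SET(p, 1): p=1, x=5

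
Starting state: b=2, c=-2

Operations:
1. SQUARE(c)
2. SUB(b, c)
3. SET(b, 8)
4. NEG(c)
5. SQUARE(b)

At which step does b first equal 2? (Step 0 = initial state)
Step 0

Tracing b:
Initial: b = 2 ← first occurrence
After step 1: b = 2
After step 2: b = -2
After step 3: b = 8
After step 4: b = 8
After step 5: b = 64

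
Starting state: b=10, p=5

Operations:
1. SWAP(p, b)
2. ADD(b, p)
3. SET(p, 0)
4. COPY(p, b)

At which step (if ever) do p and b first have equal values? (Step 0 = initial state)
Step 4

p and b first become equal after step 4.

Comparing values at each step:
Initial: p=5, b=10
After step 1: p=10, b=5
After step 2: p=10, b=15
After step 3: p=0, b=15
After step 4: p=15, b=15 ← equal!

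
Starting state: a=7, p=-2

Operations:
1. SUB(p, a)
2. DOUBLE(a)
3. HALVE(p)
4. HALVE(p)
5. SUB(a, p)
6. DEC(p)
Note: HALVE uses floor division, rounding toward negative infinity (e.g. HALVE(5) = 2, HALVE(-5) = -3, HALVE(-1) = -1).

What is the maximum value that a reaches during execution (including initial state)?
17

Values of a at each step:
Initial: a = 7
After step 1: a = 7
After step 2: a = 14
After step 3: a = 14
After step 4: a = 14
After step 5: a = 17 ← maximum
After step 6: a = 17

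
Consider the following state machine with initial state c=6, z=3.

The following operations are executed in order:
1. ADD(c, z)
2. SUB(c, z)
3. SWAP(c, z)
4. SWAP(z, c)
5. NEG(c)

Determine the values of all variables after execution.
{c: -6, z: 3}

Step-by-step execution:
Initial: c=6, z=3
After step 1 (ADD(c, z)): c=9, z=3
After step 2 (SUB(c, z)): c=6, z=3
After step 3 (SWAP(c, z)): c=3, z=6
After step 4 (SWAP(z, c)): c=6, z=3
After step 5 (NEG(c)): c=-6, z=3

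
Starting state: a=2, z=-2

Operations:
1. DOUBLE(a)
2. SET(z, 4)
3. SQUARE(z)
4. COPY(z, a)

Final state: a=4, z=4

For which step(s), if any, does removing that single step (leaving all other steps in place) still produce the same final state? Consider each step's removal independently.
Step(s) 2, 3

Testing removal of each single step:
Without step 1: final = a=2, z=2 (different)
Without step 2: final = a=4, z=4 (same)
Without step 3: final = a=4, z=4 (same)
Without step 4: final = a=4, z=16 (different)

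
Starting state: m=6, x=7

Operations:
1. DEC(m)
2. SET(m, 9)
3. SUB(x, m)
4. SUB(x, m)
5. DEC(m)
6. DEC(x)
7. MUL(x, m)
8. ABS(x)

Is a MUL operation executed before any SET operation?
No

First MUL: step 7
First SET: step 2
Since 7 > 2, SET comes first.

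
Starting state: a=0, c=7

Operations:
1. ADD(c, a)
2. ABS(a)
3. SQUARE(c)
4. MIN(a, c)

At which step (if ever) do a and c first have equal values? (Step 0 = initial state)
Never

a and c never become equal during execution.

Comparing values at each step:
Initial: a=0, c=7
After step 1: a=0, c=7
After step 2: a=0, c=7
After step 3: a=0, c=49
After step 4: a=0, c=49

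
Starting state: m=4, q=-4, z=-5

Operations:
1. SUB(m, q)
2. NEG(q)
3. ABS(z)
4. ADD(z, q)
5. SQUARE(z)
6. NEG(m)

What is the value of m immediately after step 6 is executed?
m = -8

Tracing m through execution:
Initial: m = 4
After step 1 (SUB(m, q)): m = 8
After step 2 (NEG(q)): m = 8
After step 3 (ABS(z)): m = 8
After step 4 (ADD(z, q)): m = 8
After step 5 (SQUARE(z)): m = 8
After step 6 (NEG(m)): m = -8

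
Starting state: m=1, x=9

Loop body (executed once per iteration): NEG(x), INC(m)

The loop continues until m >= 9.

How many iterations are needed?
8

Tracing iterations:
Initial: m=1, x=9
After iteration 1: m=2, x=-9
After iteration 2: m=3, x=9
After iteration 3: m=4, x=-9
After iteration 4: m=5, x=9
After iteration 5: m=6, x=-9
After iteration 6: m=7, x=9
After iteration 7: m=8, x=-9
After iteration 8: m=9, x=9
m >= 9 now holds, so the loop exits after 8 iterations.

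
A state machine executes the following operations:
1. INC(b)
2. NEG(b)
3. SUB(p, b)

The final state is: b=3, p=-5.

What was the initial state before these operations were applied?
b=-4, p=-2

Working backwards:
Final state: b=3, p=-5
Before step 3 (SUB(p, b)): b=3, p=-2
Before step 2 (NEG(b)): b=-3, p=-2
Before step 1 (INC(b)): b=-4, p=-2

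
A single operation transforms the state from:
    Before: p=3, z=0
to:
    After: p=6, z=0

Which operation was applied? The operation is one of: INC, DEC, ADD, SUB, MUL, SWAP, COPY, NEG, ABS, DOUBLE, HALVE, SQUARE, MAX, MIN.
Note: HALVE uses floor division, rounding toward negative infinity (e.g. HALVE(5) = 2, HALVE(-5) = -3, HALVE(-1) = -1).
DOUBLE(p)

Analyzing the change:
Before: p=3, z=0
After: p=6, z=0
Variable p changed from 3 to 6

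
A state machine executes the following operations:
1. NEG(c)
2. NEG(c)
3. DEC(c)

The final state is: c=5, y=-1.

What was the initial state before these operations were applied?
c=6, y=-1

Working backwards:
Final state: c=5, y=-1
Before step 3 (DEC(c)): c=6, y=-1
Before step 2 (NEG(c)): c=-6, y=-1
Before step 1 (NEG(c)): c=6, y=-1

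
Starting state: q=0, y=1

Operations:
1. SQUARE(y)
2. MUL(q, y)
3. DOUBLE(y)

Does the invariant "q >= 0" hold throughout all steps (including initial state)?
Yes

The invariant holds at every step.

State at each step:
Initial: q=0, y=1
After step 1: q=0, y=1
After step 2: q=0, y=1
After step 3: q=0, y=2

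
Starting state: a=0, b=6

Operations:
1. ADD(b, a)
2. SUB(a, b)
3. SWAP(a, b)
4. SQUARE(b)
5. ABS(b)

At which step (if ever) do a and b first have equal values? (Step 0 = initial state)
Never

a and b never become equal during execution.

Comparing values at each step:
Initial: a=0, b=6
After step 1: a=0, b=6
After step 2: a=-6, b=6
After step 3: a=6, b=-6
After step 4: a=6, b=36
After step 5: a=6, b=36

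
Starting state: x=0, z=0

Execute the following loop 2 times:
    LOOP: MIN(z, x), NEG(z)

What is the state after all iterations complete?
x=0, z=0

Iteration trace:
Start: x=0, z=0
After iteration 1: x=0, z=0
After iteration 2: x=0, z=0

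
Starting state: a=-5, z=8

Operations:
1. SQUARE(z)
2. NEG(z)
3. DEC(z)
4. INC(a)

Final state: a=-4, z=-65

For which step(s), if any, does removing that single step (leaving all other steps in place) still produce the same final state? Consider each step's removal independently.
None - removing any single step changes the final result

Testing removal of each single step:
Without step 1: final = a=-4, z=-9 (different)
Without step 2: final = a=-4, z=63 (different)
Without step 3: final = a=-4, z=-64 (different)
Without step 4: final = a=-5, z=-65 (different)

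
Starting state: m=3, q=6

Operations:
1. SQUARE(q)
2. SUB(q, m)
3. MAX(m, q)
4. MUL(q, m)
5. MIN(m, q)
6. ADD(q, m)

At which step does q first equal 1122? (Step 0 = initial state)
Step 6

Tracing q:
Initial: q = 6
After step 1: q = 36
After step 2: q = 33
After step 3: q = 33
After step 4: q = 1089
After step 5: q = 1089
After step 6: q = 1122 ← first occurrence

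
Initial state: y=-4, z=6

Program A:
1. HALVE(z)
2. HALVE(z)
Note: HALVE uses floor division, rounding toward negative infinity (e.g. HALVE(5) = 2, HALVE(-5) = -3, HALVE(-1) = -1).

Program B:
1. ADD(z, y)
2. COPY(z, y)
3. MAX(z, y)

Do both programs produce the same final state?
No

Program A final state: y=-4, z=1
Program B final state: y=-4, z=-4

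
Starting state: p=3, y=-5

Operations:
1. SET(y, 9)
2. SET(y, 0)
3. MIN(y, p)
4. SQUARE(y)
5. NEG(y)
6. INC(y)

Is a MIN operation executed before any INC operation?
Yes

First MIN: step 3
First INC: step 6
Since 3 < 6, MIN comes first.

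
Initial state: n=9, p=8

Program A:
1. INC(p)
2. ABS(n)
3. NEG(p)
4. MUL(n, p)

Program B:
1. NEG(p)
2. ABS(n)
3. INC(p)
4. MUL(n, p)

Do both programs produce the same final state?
No

Program A final state: n=-81, p=-9
Program B final state: n=-63, p=-7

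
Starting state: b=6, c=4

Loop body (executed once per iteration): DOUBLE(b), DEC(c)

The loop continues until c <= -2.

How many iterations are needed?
6

Tracing iterations:
Initial: b=6, c=4
After iteration 1: b=12, c=3
After iteration 2: b=24, c=2
After iteration 3: b=48, c=1
After iteration 4: b=96, c=0
After iteration 5: b=192, c=-1
After iteration 6: b=384, c=-2
c <= -2 now holds, so the loop exits after 6 iterations.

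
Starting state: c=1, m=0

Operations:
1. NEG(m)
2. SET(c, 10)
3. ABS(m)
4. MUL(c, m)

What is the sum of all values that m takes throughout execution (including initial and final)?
0

Values of m at each step:
Initial: m = 0
After step 1: m = 0
After step 2: m = 0
After step 3: m = 0
After step 4: m = 0
Sum = 0 + 0 + 0 + 0 + 0 = 0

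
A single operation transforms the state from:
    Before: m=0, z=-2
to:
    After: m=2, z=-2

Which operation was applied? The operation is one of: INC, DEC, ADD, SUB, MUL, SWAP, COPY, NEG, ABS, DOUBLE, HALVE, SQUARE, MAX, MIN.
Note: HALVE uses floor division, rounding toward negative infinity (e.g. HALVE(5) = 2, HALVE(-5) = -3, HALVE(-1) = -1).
SUB(m, z)

Analyzing the change:
Before: m=0, z=-2
After: m=2, z=-2
Variable m changed from 0 to 2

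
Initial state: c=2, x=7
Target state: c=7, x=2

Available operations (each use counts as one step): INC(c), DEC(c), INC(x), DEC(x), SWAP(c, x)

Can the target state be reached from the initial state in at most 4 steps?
Yes

Path (1 step): SWAP(c, x)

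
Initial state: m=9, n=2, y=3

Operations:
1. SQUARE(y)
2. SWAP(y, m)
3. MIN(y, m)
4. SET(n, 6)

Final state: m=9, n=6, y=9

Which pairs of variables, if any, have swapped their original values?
None

Comparing initial and final values:
n: 2 → 6
y: 3 → 9
m: 9 → 9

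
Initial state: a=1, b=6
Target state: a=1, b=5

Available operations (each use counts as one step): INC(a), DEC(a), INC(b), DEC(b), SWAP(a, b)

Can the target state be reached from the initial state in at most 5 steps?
Yes

Path (1 step): DEC(b)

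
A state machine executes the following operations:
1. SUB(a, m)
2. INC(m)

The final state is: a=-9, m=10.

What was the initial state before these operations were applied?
a=0, m=9

Working backwards:
Final state: a=-9, m=10
Before step 2 (INC(m)): a=-9, m=9
Before step 1 (SUB(a, m)): a=0, m=9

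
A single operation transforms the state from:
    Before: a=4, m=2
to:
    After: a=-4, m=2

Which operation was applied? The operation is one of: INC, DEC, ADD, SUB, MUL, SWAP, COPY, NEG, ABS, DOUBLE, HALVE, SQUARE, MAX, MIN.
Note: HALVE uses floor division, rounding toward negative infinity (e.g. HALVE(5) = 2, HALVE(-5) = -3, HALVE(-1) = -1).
NEG(a)

Analyzing the change:
Before: a=4, m=2
After: a=-4, m=2
Variable a changed from 4 to -4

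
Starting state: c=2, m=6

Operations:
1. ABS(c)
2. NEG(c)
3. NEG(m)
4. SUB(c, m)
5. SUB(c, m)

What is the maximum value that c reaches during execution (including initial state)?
10

Values of c at each step:
Initial: c = 2
After step 1: c = 2
After step 2: c = -2
After step 3: c = -2
After step 4: c = 4
After step 5: c = 10 ← maximum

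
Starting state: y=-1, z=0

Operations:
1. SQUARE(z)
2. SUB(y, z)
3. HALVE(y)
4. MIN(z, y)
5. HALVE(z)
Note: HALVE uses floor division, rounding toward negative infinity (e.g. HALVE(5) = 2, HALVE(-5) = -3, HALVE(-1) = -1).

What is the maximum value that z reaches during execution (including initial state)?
0

Values of z at each step:
Initial: z = 0 ← maximum
After step 1: z = 0
After step 2: z = 0
After step 3: z = 0
After step 4: z = -1
After step 5: z = -1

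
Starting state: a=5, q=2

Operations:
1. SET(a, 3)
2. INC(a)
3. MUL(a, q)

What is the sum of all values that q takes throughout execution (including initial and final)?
8

Values of q at each step:
Initial: q = 2
After step 1: q = 2
After step 2: q = 2
After step 3: q = 2
Sum = 2 + 2 + 2 + 2 = 8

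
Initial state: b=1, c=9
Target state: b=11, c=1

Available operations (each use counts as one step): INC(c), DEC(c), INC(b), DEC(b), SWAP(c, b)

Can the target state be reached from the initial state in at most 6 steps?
Yes

Path (3 steps): INC(c) → INC(c) → SWAP(c, b)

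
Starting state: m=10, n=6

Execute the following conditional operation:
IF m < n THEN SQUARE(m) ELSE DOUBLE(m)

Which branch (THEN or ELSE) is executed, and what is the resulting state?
Branch: ELSE, Final state: m=20, n=6

Evaluating condition: m < n
m = 10, n = 6
Condition is False, so ELSE branch executes
After DOUBLE(m): m=20, n=6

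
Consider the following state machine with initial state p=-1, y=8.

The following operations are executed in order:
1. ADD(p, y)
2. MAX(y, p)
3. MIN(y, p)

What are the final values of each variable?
{p: 7, y: 7}

Step-by-step execution:
Initial: p=-1, y=8
After step 1 (ADD(p, y)): p=7, y=8
After step 2 (MAX(y, p)): p=7, y=8
After step 3 (MIN(y, p)): p=7, y=7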